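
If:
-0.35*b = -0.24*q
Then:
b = 0.685714285714286*q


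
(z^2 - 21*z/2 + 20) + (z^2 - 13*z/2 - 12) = 2*z^2 - 17*z + 8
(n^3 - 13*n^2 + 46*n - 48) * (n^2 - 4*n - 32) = n^5 - 17*n^4 + 66*n^3 + 184*n^2 - 1280*n + 1536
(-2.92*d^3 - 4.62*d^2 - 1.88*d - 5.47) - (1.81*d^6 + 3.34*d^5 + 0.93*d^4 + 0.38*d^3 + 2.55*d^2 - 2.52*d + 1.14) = -1.81*d^6 - 3.34*d^5 - 0.93*d^4 - 3.3*d^3 - 7.17*d^2 + 0.64*d - 6.61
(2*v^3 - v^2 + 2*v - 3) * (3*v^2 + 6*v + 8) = 6*v^5 + 9*v^4 + 16*v^3 - 5*v^2 - 2*v - 24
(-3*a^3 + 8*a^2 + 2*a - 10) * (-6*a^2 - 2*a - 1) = 18*a^5 - 42*a^4 - 25*a^3 + 48*a^2 + 18*a + 10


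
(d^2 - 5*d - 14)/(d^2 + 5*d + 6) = (d - 7)/(d + 3)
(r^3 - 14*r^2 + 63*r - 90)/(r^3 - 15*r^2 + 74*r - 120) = (r - 3)/(r - 4)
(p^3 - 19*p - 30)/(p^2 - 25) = (p^2 + 5*p + 6)/(p + 5)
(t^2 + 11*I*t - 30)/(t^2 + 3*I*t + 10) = (t + 6*I)/(t - 2*I)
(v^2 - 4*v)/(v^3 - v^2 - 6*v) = (4 - v)/(-v^2 + v + 6)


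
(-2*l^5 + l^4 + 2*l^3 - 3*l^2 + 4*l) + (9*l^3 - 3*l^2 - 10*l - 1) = -2*l^5 + l^4 + 11*l^3 - 6*l^2 - 6*l - 1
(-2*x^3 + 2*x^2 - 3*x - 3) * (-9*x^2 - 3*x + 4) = 18*x^5 - 12*x^4 + 13*x^3 + 44*x^2 - 3*x - 12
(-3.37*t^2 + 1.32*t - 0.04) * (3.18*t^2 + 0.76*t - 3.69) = -10.7166*t^4 + 1.6364*t^3 + 13.3113*t^2 - 4.9012*t + 0.1476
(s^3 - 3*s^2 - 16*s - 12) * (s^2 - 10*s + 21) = s^5 - 13*s^4 + 35*s^3 + 85*s^2 - 216*s - 252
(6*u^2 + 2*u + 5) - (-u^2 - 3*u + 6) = 7*u^2 + 5*u - 1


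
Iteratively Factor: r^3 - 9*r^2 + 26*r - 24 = (r - 2)*(r^2 - 7*r + 12) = (r - 3)*(r - 2)*(r - 4)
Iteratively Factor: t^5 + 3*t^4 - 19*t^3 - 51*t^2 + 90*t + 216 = (t + 4)*(t^4 - t^3 - 15*t^2 + 9*t + 54) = (t - 3)*(t + 4)*(t^3 + 2*t^2 - 9*t - 18) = (t - 3)*(t + 2)*(t + 4)*(t^2 - 9) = (t - 3)^2*(t + 2)*(t + 4)*(t + 3)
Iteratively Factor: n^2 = (n)*(n)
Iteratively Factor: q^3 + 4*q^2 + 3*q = (q + 1)*(q^2 + 3*q) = (q + 1)*(q + 3)*(q)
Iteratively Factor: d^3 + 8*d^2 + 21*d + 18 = (d + 3)*(d^2 + 5*d + 6) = (d + 2)*(d + 3)*(d + 3)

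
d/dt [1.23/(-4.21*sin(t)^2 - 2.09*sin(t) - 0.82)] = (10.3566*sin(t) + 2.5707)*cos(t)/(4.21*sin(t)^2 + 2.09*sin(t) + 0.82)^2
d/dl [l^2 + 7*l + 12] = 2*l + 7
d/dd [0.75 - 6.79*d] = -6.79000000000000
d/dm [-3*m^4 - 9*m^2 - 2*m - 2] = -12*m^3 - 18*m - 2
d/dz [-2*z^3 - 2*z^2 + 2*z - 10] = -6*z^2 - 4*z + 2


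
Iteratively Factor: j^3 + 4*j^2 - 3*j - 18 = (j - 2)*(j^2 + 6*j + 9) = (j - 2)*(j + 3)*(j + 3)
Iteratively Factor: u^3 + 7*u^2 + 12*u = (u)*(u^2 + 7*u + 12) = u*(u + 4)*(u + 3)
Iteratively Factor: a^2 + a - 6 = (a - 2)*(a + 3)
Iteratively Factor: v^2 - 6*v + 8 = (v - 2)*(v - 4)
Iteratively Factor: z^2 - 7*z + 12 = (z - 4)*(z - 3)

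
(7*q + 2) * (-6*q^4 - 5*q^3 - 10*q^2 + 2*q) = -42*q^5 - 47*q^4 - 80*q^3 - 6*q^2 + 4*q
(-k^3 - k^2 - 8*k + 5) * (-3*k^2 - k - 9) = 3*k^5 + 4*k^4 + 34*k^3 + 2*k^2 + 67*k - 45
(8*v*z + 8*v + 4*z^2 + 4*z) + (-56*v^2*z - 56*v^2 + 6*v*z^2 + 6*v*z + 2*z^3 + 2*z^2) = -56*v^2*z - 56*v^2 + 6*v*z^2 + 14*v*z + 8*v + 2*z^3 + 6*z^2 + 4*z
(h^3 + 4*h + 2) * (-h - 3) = -h^4 - 3*h^3 - 4*h^2 - 14*h - 6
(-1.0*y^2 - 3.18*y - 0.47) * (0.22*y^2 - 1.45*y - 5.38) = -0.22*y^4 + 0.7504*y^3 + 9.8876*y^2 + 17.7899*y + 2.5286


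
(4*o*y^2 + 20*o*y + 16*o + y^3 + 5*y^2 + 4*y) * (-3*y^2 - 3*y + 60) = -12*o*y^4 - 72*o*y^3 + 132*o*y^2 + 1152*o*y + 960*o - 3*y^5 - 18*y^4 + 33*y^3 + 288*y^2 + 240*y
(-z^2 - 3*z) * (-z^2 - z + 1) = z^4 + 4*z^3 + 2*z^2 - 3*z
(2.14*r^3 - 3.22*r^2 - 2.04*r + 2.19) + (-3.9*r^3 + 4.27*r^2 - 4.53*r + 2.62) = -1.76*r^3 + 1.05*r^2 - 6.57*r + 4.81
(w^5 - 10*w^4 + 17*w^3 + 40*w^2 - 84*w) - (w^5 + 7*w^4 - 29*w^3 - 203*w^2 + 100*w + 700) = -17*w^4 + 46*w^3 + 243*w^2 - 184*w - 700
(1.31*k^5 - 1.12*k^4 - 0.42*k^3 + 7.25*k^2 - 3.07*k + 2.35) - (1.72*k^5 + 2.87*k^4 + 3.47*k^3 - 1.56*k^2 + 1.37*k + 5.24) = -0.41*k^5 - 3.99*k^4 - 3.89*k^3 + 8.81*k^2 - 4.44*k - 2.89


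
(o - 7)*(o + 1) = o^2 - 6*o - 7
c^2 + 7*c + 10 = (c + 2)*(c + 5)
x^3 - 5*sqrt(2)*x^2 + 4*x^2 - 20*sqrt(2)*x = x*(x + 4)*(x - 5*sqrt(2))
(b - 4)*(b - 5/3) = b^2 - 17*b/3 + 20/3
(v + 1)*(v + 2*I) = v^2 + v + 2*I*v + 2*I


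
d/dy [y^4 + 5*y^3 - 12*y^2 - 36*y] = 4*y^3 + 15*y^2 - 24*y - 36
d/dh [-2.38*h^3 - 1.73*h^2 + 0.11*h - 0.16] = -7.14*h^2 - 3.46*h + 0.11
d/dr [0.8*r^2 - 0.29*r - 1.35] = 1.6*r - 0.29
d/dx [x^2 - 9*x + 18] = 2*x - 9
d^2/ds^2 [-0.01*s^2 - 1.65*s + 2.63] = -0.0200000000000000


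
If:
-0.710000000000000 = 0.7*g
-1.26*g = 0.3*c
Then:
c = 4.26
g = -1.01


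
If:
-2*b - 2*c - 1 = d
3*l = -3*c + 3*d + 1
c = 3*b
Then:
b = -l/11 - 2/33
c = -3*l/11 - 2/11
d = 8*l/11 - 17/33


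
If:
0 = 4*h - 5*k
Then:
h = 5*k/4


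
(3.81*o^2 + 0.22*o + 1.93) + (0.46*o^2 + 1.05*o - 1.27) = 4.27*o^2 + 1.27*o + 0.66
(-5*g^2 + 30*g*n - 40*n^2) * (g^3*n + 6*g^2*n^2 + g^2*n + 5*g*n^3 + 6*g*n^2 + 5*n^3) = -5*g^5*n - 5*g^4*n + 115*g^3*n^3 - 90*g^2*n^4 + 115*g^2*n^3 - 200*g*n^5 - 90*g*n^4 - 200*n^5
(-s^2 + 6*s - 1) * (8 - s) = s^3 - 14*s^2 + 49*s - 8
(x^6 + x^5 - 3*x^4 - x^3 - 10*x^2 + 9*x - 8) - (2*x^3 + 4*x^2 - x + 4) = x^6 + x^5 - 3*x^4 - 3*x^3 - 14*x^2 + 10*x - 12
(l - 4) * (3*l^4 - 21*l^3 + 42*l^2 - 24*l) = 3*l^5 - 33*l^4 + 126*l^3 - 192*l^2 + 96*l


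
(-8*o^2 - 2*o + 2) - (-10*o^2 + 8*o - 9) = 2*o^2 - 10*o + 11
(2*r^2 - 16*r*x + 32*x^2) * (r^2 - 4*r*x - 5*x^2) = 2*r^4 - 24*r^3*x + 86*r^2*x^2 - 48*r*x^3 - 160*x^4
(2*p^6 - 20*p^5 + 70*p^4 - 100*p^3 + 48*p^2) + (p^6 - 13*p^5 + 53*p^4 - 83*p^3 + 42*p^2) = 3*p^6 - 33*p^5 + 123*p^4 - 183*p^3 + 90*p^2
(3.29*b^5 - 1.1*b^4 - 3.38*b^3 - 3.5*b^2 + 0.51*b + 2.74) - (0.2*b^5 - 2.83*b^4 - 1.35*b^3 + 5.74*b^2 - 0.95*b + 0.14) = 3.09*b^5 + 1.73*b^4 - 2.03*b^3 - 9.24*b^2 + 1.46*b + 2.6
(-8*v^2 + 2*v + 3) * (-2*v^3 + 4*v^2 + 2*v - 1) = 16*v^5 - 36*v^4 - 14*v^3 + 24*v^2 + 4*v - 3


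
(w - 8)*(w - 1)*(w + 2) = w^3 - 7*w^2 - 10*w + 16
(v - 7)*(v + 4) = v^2 - 3*v - 28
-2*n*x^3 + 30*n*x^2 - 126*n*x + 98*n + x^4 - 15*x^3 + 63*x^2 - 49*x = (-2*n + x)*(x - 7)^2*(x - 1)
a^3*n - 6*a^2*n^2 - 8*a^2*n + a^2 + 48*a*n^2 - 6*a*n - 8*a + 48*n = (a - 8)*(a - 6*n)*(a*n + 1)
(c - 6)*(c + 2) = c^2 - 4*c - 12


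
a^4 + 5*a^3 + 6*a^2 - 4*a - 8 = (a - 1)*(a + 2)^3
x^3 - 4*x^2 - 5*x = x*(x - 5)*(x + 1)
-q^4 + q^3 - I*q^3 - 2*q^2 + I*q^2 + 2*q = q*(q + 2*I)*(I*q + 1)*(I*q - I)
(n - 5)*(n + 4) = n^2 - n - 20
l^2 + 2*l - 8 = (l - 2)*(l + 4)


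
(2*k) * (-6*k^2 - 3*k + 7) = -12*k^3 - 6*k^2 + 14*k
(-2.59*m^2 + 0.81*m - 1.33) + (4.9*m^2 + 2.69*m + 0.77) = 2.31*m^2 + 3.5*m - 0.56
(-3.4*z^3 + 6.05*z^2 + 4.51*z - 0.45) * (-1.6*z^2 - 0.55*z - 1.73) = 5.44*z^5 - 7.81*z^4 - 4.6615*z^3 - 12.227*z^2 - 7.5548*z + 0.7785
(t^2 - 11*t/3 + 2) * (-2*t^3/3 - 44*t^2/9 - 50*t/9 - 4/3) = -2*t^5/3 - 22*t^4/9 + 298*t^3/27 + 250*t^2/27 - 56*t/9 - 8/3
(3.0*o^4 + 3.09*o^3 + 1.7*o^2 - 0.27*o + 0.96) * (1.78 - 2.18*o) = -6.54*o^5 - 1.3962*o^4 + 1.7942*o^3 + 3.6146*o^2 - 2.5734*o + 1.7088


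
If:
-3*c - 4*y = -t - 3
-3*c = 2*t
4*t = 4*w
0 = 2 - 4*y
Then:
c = 2/9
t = -1/3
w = -1/3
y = 1/2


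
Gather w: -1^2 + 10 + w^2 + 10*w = w^2 + 10*w + 9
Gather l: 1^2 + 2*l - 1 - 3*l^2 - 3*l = -3*l^2 - l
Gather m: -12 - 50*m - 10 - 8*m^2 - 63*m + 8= -8*m^2 - 113*m - 14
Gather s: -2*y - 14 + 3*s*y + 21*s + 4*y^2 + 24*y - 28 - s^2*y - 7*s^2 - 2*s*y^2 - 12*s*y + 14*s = s^2*(-y - 7) + s*(-2*y^2 - 9*y + 35) + 4*y^2 + 22*y - 42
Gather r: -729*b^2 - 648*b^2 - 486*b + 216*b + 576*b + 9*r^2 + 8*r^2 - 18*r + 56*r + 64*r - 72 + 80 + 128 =-1377*b^2 + 306*b + 17*r^2 + 102*r + 136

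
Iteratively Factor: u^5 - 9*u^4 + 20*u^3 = (u - 5)*(u^4 - 4*u^3) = (u - 5)*(u - 4)*(u^3) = u*(u - 5)*(u - 4)*(u^2) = u^2*(u - 5)*(u - 4)*(u)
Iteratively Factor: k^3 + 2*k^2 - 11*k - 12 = (k + 1)*(k^2 + k - 12) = (k - 3)*(k + 1)*(k + 4)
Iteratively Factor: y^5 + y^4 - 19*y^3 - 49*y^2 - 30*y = (y + 1)*(y^4 - 19*y^2 - 30*y) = (y + 1)*(y + 3)*(y^3 - 3*y^2 - 10*y) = (y + 1)*(y + 2)*(y + 3)*(y^2 - 5*y) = y*(y + 1)*(y + 2)*(y + 3)*(y - 5)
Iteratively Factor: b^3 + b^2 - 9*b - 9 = (b - 3)*(b^2 + 4*b + 3) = (b - 3)*(b + 3)*(b + 1)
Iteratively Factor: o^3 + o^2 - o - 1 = (o + 1)*(o^2 - 1) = (o - 1)*(o + 1)*(o + 1)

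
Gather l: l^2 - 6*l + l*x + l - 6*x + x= l^2 + l*(x - 5) - 5*x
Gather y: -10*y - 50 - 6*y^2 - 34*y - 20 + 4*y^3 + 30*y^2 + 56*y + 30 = 4*y^3 + 24*y^2 + 12*y - 40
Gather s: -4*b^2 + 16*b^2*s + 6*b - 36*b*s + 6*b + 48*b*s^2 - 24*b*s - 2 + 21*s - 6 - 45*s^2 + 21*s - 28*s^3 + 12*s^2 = -4*b^2 + 12*b - 28*s^3 + s^2*(48*b - 33) + s*(16*b^2 - 60*b + 42) - 8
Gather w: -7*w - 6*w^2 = -6*w^2 - 7*w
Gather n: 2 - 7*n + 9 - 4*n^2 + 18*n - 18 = -4*n^2 + 11*n - 7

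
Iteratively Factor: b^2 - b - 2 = (b - 2)*(b + 1)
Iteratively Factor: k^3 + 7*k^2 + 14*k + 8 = (k + 2)*(k^2 + 5*k + 4) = (k + 1)*(k + 2)*(k + 4)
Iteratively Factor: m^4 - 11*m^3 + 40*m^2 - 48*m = (m - 4)*(m^3 - 7*m^2 + 12*m) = m*(m - 4)*(m^2 - 7*m + 12) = m*(m - 4)^2*(m - 3)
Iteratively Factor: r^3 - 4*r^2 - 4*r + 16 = (r + 2)*(r^2 - 6*r + 8) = (r - 2)*(r + 2)*(r - 4)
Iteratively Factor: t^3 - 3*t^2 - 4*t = (t)*(t^2 - 3*t - 4) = t*(t - 4)*(t + 1)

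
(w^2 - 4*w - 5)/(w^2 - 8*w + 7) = (w^2 - 4*w - 5)/(w^2 - 8*w + 7)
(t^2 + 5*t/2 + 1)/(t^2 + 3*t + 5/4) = 2*(t + 2)/(2*t + 5)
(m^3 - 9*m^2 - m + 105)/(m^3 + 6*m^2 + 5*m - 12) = (m^2 - 12*m + 35)/(m^2 + 3*m - 4)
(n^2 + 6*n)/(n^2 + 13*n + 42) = n/(n + 7)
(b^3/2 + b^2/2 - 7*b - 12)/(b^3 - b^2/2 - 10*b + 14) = (b^3 + b^2 - 14*b - 24)/(2*b^3 - b^2 - 20*b + 28)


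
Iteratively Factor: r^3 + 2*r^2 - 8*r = (r)*(r^2 + 2*r - 8) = r*(r - 2)*(r + 4)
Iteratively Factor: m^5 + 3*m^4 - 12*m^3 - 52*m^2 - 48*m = (m + 2)*(m^4 + m^3 - 14*m^2 - 24*m) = m*(m + 2)*(m^3 + m^2 - 14*m - 24) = m*(m + 2)*(m + 3)*(m^2 - 2*m - 8) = m*(m - 4)*(m + 2)*(m + 3)*(m + 2)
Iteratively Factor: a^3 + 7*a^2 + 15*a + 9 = (a + 3)*(a^2 + 4*a + 3) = (a + 3)^2*(a + 1)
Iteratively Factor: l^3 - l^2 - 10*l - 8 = (l + 1)*(l^2 - 2*l - 8) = (l + 1)*(l + 2)*(l - 4)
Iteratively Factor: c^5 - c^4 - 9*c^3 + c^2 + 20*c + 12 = (c - 2)*(c^4 + c^3 - 7*c^2 - 13*c - 6) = (c - 2)*(c + 1)*(c^3 - 7*c - 6) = (c - 2)*(c + 1)*(c + 2)*(c^2 - 2*c - 3) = (c - 3)*(c - 2)*(c + 1)*(c + 2)*(c + 1)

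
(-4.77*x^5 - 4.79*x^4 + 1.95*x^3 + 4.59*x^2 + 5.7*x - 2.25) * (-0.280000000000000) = 1.3356*x^5 + 1.3412*x^4 - 0.546*x^3 - 1.2852*x^2 - 1.596*x + 0.63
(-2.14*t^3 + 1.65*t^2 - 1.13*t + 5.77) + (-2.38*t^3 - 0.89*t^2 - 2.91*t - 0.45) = -4.52*t^3 + 0.76*t^2 - 4.04*t + 5.32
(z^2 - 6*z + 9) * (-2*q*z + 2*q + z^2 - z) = -2*q*z^3 + 14*q*z^2 - 30*q*z + 18*q + z^4 - 7*z^3 + 15*z^2 - 9*z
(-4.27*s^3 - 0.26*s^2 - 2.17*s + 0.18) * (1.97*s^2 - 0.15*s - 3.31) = -8.4119*s^5 + 0.1283*s^4 + 9.8978*s^3 + 1.5407*s^2 + 7.1557*s - 0.5958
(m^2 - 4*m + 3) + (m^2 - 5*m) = 2*m^2 - 9*m + 3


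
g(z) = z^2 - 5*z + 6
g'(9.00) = 13.00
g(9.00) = 42.00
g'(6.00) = 7.00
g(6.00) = 12.00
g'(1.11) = -2.78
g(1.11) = 1.68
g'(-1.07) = -7.14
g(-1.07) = 12.49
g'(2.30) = -0.40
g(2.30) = -0.21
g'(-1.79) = -8.58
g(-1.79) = 18.15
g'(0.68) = -3.64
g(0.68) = 3.06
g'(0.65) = -3.70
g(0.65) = 3.17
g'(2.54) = 0.08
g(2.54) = -0.25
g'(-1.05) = -7.10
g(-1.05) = 12.35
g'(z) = 2*z - 5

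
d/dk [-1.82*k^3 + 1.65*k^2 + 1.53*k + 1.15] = -5.46*k^2 + 3.3*k + 1.53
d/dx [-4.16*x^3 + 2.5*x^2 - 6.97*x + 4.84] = -12.48*x^2 + 5.0*x - 6.97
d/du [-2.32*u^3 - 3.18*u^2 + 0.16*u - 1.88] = -6.96*u^2 - 6.36*u + 0.16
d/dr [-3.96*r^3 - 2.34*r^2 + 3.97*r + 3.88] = -11.88*r^2 - 4.68*r + 3.97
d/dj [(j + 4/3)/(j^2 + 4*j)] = (-3*j^2 - 8*j - 16)/(3*j^2*(j^2 + 8*j + 16))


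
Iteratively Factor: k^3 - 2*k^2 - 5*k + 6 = (k + 2)*(k^2 - 4*k + 3) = (k - 3)*(k + 2)*(k - 1)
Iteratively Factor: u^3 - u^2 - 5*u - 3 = (u + 1)*(u^2 - 2*u - 3) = (u - 3)*(u + 1)*(u + 1)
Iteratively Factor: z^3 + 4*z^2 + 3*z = (z + 3)*(z^2 + z) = (z + 1)*(z + 3)*(z)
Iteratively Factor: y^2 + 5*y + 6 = (y + 2)*(y + 3)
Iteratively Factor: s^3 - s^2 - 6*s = (s)*(s^2 - s - 6) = s*(s + 2)*(s - 3)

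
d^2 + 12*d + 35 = (d + 5)*(d + 7)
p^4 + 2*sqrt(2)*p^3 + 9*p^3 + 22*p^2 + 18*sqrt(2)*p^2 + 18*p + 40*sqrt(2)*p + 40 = (p + 4)*(p + 5)*(p + sqrt(2))^2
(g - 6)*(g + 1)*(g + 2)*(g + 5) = g^4 + 2*g^3 - 31*g^2 - 92*g - 60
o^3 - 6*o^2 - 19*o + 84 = (o - 7)*(o - 3)*(o + 4)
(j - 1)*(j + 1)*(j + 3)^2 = j^4 + 6*j^3 + 8*j^2 - 6*j - 9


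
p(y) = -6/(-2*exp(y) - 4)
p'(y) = -12*exp(y)/(-2*exp(y) - 4)^2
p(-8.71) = 1.50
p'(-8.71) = -0.00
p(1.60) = 0.43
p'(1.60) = -0.31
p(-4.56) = 1.49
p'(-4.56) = -0.01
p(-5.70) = 1.50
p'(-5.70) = -0.00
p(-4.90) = 1.49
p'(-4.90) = -0.01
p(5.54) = 0.01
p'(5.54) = -0.01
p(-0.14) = 1.05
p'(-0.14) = -0.32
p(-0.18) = 1.06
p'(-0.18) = -0.31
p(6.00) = 0.01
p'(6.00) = -0.00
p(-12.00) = 1.50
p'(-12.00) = 0.00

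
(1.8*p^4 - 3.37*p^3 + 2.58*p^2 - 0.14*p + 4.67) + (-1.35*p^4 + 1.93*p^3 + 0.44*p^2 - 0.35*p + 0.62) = 0.45*p^4 - 1.44*p^3 + 3.02*p^2 - 0.49*p + 5.29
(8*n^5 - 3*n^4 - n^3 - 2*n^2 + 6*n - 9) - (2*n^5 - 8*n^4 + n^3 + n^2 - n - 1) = 6*n^5 + 5*n^4 - 2*n^3 - 3*n^2 + 7*n - 8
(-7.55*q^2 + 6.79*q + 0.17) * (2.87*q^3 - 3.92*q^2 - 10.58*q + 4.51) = -21.6685*q^5 + 49.0833*q^4 + 53.7501*q^3 - 106.5551*q^2 + 28.8243*q + 0.7667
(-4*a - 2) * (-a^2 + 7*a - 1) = 4*a^3 - 26*a^2 - 10*a + 2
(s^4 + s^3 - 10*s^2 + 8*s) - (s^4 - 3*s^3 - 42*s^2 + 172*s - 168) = 4*s^3 + 32*s^2 - 164*s + 168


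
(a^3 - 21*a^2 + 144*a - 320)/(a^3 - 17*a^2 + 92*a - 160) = (a - 8)/(a - 4)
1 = 1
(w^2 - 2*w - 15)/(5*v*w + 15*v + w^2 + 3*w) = (w - 5)/(5*v + w)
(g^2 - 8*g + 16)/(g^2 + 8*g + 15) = (g^2 - 8*g + 16)/(g^2 + 8*g + 15)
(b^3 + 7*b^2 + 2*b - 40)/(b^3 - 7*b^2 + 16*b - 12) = (b^2 + 9*b + 20)/(b^2 - 5*b + 6)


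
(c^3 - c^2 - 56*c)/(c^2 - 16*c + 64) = c*(c + 7)/(c - 8)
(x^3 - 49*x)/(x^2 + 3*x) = (x^2 - 49)/(x + 3)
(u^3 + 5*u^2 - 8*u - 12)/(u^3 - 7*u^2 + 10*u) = (u^2 + 7*u + 6)/(u*(u - 5))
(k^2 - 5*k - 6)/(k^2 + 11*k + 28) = (k^2 - 5*k - 6)/(k^2 + 11*k + 28)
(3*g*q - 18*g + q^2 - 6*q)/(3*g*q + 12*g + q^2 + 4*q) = (q - 6)/(q + 4)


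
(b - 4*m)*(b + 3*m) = b^2 - b*m - 12*m^2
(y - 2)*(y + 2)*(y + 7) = y^3 + 7*y^2 - 4*y - 28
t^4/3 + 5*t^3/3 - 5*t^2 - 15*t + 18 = (t/3 + 1)*(t - 3)*(t - 1)*(t + 6)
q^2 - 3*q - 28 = (q - 7)*(q + 4)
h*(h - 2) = h^2 - 2*h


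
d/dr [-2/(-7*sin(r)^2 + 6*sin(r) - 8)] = 4*(3 - 7*sin(r))*cos(r)/(7*sin(r)^2 - 6*sin(r) + 8)^2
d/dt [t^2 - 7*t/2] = 2*t - 7/2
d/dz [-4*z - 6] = -4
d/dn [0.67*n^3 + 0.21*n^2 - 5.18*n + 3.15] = 2.01*n^2 + 0.42*n - 5.18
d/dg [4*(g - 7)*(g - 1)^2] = 12*(g - 5)*(g - 1)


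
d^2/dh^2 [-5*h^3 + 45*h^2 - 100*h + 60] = 90 - 30*h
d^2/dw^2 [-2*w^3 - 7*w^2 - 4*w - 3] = -12*w - 14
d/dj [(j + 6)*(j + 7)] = 2*j + 13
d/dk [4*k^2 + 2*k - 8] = 8*k + 2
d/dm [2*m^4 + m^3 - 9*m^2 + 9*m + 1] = 8*m^3 + 3*m^2 - 18*m + 9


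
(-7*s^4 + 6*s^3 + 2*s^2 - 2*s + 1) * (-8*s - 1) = 56*s^5 - 41*s^4 - 22*s^3 + 14*s^2 - 6*s - 1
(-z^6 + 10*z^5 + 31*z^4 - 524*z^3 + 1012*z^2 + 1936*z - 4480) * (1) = -z^6 + 10*z^5 + 31*z^4 - 524*z^3 + 1012*z^2 + 1936*z - 4480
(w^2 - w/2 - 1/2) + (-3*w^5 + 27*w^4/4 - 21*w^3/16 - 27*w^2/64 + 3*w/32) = -3*w^5 + 27*w^4/4 - 21*w^3/16 + 37*w^2/64 - 13*w/32 - 1/2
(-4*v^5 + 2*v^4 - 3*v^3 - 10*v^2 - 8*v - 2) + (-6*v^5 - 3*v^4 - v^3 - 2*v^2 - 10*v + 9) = -10*v^5 - v^4 - 4*v^3 - 12*v^2 - 18*v + 7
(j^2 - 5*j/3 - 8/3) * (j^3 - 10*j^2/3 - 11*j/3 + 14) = j^5 - 5*j^4 - 7*j^3/9 + 29*j^2 - 122*j/9 - 112/3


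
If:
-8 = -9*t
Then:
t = 8/9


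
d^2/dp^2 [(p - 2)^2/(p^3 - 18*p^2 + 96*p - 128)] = 2*(p + 10)/(p^4 - 32*p^3 + 384*p^2 - 2048*p + 4096)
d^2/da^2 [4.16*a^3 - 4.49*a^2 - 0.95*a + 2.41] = 24.96*a - 8.98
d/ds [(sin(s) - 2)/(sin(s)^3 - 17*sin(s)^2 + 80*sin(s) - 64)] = (7*sin(s) + cos(2*s) - 13)*cos(s)/((sin(s) - 8)^3*(sin(s) - 1)^2)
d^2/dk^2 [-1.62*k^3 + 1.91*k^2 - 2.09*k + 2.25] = 3.82 - 9.72*k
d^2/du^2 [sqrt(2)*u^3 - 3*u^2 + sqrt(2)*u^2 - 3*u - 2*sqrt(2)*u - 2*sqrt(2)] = 6*sqrt(2)*u - 6 + 2*sqrt(2)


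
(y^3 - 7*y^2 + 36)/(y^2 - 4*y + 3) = (y^2 - 4*y - 12)/(y - 1)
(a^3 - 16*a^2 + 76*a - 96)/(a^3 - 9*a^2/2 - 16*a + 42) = 2*(a - 8)/(2*a + 7)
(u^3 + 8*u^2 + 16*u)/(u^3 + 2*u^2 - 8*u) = (u + 4)/(u - 2)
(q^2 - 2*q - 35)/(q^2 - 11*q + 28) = (q + 5)/(q - 4)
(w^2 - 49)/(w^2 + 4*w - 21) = (w - 7)/(w - 3)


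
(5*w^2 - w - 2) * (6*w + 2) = 30*w^3 + 4*w^2 - 14*w - 4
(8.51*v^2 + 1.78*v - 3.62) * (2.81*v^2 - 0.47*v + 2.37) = 23.9131*v^4 + 1.0021*v^3 + 9.1599*v^2 + 5.92*v - 8.5794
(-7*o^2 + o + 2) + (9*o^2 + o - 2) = 2*o^2 + 2*o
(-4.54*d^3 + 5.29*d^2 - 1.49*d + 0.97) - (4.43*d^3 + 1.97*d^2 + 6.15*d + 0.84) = -8.97*d^3 + 3.32*d^2 - 7.64*d + 0.13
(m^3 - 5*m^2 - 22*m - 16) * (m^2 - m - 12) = m^5 - 6*m^4 - 29*m^3 + 66*m^2 + 280*m + 192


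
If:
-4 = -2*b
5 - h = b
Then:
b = 2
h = 3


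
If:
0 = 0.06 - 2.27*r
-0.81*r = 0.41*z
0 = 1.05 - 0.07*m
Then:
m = 15.00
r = 0.03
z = -0.05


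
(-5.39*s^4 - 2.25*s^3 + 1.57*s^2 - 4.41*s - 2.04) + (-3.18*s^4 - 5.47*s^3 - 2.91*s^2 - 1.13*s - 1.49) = -8.57*s^4 - 7.72*s^3 - 1.34*s^2 - 5.54*s - 3.53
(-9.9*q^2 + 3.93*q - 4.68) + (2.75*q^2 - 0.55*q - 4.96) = -7.15*q^2 + 3.38*q - 9.64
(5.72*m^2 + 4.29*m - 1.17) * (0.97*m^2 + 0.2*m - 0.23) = 5.5484*m^4 + 5.3053*m^3 - 1.5925*m^2 - 1.2207*m + 0.2691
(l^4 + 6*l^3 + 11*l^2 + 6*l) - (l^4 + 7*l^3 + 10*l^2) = -l^3 + l^2 + 6*l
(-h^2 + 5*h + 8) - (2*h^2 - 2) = -3*h^2 + 5*h + 10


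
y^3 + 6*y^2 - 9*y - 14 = (y - 2)*(y + 1)*(y + 7)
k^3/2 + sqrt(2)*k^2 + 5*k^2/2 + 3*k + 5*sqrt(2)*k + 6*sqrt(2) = (k/2 + sqrt(2))*(k + 2)*(k + 3)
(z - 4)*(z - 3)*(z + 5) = z^3 - 2*z^2 - 23*z + 60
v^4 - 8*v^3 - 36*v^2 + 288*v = v*(v - 8)*(v - 6)*(v + 6)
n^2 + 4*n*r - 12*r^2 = (n - 2*r)*(n + 6*r)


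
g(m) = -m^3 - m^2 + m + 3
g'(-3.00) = -20.00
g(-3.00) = 18.00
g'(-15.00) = -644.00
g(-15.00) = 3138.00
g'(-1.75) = -4.69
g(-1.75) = 3.55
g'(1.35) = -7.17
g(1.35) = 0.07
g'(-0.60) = 1.12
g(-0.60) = 2.26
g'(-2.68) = -15.19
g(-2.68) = 12.39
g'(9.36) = -280.55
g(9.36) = -895.28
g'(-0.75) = 0.81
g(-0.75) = 2.11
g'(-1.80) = -5.12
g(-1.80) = 3.79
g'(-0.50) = 1.25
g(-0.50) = 2.38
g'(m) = -3*m^2 - 2*m + 1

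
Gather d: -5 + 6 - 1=0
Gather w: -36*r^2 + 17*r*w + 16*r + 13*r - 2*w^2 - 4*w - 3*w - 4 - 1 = -36*r^2 + 29*r - 2*w^2 + w*(17*r - 7) - 5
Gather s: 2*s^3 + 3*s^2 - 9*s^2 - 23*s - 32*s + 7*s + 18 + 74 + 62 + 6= 2*s^3 - 6*s^2 - 48*s + 160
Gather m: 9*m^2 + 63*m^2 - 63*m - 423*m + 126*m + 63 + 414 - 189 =72*m^2 - 360*m + 288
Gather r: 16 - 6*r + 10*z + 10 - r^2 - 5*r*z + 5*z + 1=-r^2 + r*(-5*z - 6) + 15*z + 27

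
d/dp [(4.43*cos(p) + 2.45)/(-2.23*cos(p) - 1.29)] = 0.251199999999999*sin(p)/(2.23*cos(p) + 1.29)^2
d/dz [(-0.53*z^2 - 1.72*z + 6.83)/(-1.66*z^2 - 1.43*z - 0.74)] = (-2.0973*z^2 + 23.46*z + 11.0397)/(2.7556*z^4 + 4.7476*z^3 + 4.5017*z^2 + 2.1164*z + 0.5476)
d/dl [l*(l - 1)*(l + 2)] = 3*l^2 + 2*l - 2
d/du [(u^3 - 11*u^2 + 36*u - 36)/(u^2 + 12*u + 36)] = (u^3 + 18*u^2 - 168*u + 288)/(u^3 + 18*u^2 + 108*u + 216)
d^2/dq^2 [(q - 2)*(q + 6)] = 2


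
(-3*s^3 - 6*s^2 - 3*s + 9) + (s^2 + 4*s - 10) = -3*s^3 - 5*s^2 + s - 1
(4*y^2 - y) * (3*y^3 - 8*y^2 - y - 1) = 12*y^5 - 35*y^4 + 4*y^3 - 3*y^2 + y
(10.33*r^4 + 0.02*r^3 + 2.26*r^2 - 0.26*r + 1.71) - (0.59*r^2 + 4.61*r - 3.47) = 10.33*r^4 + 0.02*r^3 + 1.67*r^2 - 4.87*r + 5.18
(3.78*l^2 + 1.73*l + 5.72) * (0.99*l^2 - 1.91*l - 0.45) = 3.7422*l^4 - 5.5071*l^3 + 0.6575*l^2 - 11.7037*l - 2.574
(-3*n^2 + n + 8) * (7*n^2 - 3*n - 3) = -21*n^4 + 16*n^3 + 62*n^2 - 27*n - 24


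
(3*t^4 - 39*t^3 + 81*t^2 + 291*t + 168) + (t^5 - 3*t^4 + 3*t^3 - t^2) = t^5 - 36*t^3 + 80*t^2 + 291*t + 168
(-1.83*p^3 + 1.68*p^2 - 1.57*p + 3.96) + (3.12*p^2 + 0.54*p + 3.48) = -1.83*p^3 + 4.8*p^2 - 1.03*p + 7.44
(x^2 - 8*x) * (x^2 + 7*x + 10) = x^4 - x^3 - 46*x^2 - 80*x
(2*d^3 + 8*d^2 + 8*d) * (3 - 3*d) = -6*d^4 - 18*d^3 + 24*d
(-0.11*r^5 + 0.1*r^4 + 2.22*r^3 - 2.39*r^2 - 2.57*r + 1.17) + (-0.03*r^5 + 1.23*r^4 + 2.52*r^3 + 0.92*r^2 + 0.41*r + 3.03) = -0.14*r^5 + 1.33*r^4 + 4.74*r^3 - 1.47*r^2 - 2.16*r + 4.2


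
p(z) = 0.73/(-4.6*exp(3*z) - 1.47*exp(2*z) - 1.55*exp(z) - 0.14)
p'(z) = 0.73*(13.8*exp(3*z) + 2.94*exp(2*z) + 1.55*exp(z))/(-4.6*exp(3*z) - 1.47*exp(2*z) - 1.55*exp(z) - 0.14)^2 = (10.074*exp(2*z) + 2.1462*exp(z) + 1.1315)*exp(z)/(4.6*exp(3*z) + 1.47*exp(2*z) + 1.55*exp(z) + 0.14)^2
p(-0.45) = -0.25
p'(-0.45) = 0.49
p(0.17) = -0.06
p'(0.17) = 0.15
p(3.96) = -0.00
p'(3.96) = 0.00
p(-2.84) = -3.09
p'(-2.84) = 1.35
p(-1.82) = -1.62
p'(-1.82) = 1.40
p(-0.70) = -0.40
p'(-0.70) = 0.69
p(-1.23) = -0.88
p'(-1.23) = 1.10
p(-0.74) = -0.43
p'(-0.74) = 0.72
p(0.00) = -0.09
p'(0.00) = 0.22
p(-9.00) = -5.21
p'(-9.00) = 0.01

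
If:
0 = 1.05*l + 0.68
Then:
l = -0.65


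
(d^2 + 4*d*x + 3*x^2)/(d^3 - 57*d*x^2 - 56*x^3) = (-d - 3*x)/(-d^2 + d*x + 56*x^2)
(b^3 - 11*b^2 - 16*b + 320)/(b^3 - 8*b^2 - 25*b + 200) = (b - 8)/(b - 5)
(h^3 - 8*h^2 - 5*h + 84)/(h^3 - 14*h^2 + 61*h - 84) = (h + 3)/(h - 3)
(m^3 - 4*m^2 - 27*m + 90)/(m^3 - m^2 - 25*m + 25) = (m^2 - 9*m + 18)/(m^2 - 6*m + 5)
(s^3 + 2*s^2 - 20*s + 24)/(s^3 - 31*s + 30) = (s^2 - 4*s + 4)/(s^2 - 6*s + 5)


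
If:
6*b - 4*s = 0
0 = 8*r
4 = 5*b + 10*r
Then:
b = 4/5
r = 0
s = 6/5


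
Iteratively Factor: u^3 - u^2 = (u)*(u^2 - u) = u^2*(u - 1)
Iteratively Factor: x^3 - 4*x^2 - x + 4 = (x - 4)*(x^2 - 1) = (x - 4)*(x + 1)*(x - 1)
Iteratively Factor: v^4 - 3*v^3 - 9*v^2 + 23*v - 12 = (v + 3)*(v^3 - 6*v^2 + 9*v - 4) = (v - 1)*(v + 3)*(v^2 - 5*v + 4) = (v - 1)^2*(v + 3)*(v - 4)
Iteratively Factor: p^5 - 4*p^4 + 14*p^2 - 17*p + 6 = (p - 1)*(p^4 - 3*p^3 - 3*p^2 + 11*p - 6) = (p - 3)*(p - 1)*(p^3 - 3*p + 2) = (p - 3)*(p - 1)^2*(p^2 + p - 2) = (p - 3)*(p - 1)^2*(p + 2)*(p - 1)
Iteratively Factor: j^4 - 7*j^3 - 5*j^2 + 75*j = (j + 3)*(j^3 - 10*j^2 + 25*j) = (j - 5)*(j + 3)*(j^2 - 5*j) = (j - 5)^2*(j + 3)*(j)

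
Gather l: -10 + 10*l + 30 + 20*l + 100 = 30*l + 120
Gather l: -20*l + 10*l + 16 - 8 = 8 - 10*l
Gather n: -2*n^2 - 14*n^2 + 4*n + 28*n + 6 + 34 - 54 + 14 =-16*n^2 + 32*n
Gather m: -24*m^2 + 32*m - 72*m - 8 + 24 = -24*m^2 - 40*m + 16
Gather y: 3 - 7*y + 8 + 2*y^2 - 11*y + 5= 2*y^2 - 18*y + 16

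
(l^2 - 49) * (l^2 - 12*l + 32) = l^4 - 12*l^3 - 17*l^2 + 588*l - 1568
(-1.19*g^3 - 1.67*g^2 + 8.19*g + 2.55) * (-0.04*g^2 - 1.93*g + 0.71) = 0.0476*g^5 + 2.3635*g^4 + 2.0506*g^3 - 17.0944*g^2 + 0.893400000000001*g + 1.8105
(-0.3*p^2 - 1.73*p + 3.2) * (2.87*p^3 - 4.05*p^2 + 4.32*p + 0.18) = -0.861*p^5 - 3.7501*p^4 + 14.8945*p^3 - 20.4876*p^2 + 13.5126*p + 0.576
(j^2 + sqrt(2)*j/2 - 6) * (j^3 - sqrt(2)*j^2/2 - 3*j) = j^5 - 19*j^3/2 + 3*sqrt(2)*j^2/2 + 18*j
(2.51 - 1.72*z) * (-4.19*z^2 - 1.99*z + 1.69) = 7.2068*z^3 - 7.0941*z^2 - 7.9017*z + 4.2419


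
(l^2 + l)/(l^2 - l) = (l + 1)/(l - 1)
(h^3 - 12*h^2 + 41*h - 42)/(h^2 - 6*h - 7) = (h^2 - 5*h + 6)/(h + 1)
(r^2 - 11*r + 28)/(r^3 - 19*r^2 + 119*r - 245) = (r - 4)/(r^2 - 12*r + 35)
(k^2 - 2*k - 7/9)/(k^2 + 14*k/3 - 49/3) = (k + 1/3)/(k + 7)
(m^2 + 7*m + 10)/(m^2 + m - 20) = (m + 2)/(m - 4)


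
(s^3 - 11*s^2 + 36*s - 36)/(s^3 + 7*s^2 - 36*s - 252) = (s^2 - 5*s + 6)/(s^2 + 13*s + 42)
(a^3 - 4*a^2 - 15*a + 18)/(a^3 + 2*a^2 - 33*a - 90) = (a - 1)/(a + 5)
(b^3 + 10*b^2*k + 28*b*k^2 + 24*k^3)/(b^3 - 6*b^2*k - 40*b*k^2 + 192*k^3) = (b^2 + 4*b*k + 4*k^2)/(b^2 - 12*b*k + 32*k^2)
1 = 1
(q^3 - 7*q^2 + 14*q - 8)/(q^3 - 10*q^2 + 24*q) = (q^2 - 3*q + 2)/(q*(q - 6))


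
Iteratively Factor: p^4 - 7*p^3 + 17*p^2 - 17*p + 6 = (p - 3)*(p^3 - 4*p^2 + 5*p - 2) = (p - 3)*(p - 1)*(p^2 - 3*p + 2) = (p - 3)*(p - 2)*(p - 1)*(p - 1)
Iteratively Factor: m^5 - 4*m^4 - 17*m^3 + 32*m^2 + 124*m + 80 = (m - 5)*(m^4 + m^3 - 12*m^2 - 28*m - 16) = (m - 5)*(m + 2)*(m^3 - m^2 - 10*m - 8) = (m - 5)*(m + 1)*(m + 2)*(m^2 - 2*m - 8) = (m - 5)*(m - 4)*(m + 1)*(m + 2)*(m + 2)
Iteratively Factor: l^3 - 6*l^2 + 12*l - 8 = (l - 2)*(l^2 - 4*l + 4) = (l - 2)^2*(l - 2)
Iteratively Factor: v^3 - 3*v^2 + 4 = (v - 2)*(v^2 - v - 2) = (v - 2)*(v + 1)*(v - 2)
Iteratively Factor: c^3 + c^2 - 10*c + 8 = (c - 2)*(c^2 + 3*c - 4) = (c - 2)*(c + 4)*(c - 1)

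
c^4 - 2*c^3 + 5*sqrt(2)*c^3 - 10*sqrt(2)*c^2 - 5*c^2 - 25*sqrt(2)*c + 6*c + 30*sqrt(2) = (c - 3)*(c - 1)*(c + 2)*(c + 5*sqrt(2))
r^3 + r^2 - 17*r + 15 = (r - 3)*(r - 1)*(r + 5)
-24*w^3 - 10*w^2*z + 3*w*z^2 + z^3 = (-3*w + z)*(2*w + z)*(4*w + z)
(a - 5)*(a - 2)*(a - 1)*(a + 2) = a^4 - 6*a^3 + a^2 + 24*a - 20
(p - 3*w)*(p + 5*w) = p^2 + 2*p*w - 15*w^2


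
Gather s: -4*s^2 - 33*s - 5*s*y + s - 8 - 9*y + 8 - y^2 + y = -4*s^2 + s*(-5*y - 32) - y^2 - 8*y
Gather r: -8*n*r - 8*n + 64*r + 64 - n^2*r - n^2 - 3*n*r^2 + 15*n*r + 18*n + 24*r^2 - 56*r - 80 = -n^2 + 10*n + r^2*(24 - 3*n) + r*(-n^2 + 7*n + 8) - 16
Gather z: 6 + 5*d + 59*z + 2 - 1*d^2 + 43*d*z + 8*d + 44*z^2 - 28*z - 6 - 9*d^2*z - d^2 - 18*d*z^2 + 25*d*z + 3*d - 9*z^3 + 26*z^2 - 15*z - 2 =-2*d^2 + 16*d - 9*z^3 + z^2*(70 - 18*d) + z*(-9*d^2 + 68*d + 16)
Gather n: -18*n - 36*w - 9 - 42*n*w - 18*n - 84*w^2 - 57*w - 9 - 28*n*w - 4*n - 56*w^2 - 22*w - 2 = n*(-70*w - 40) - 140*w^2 - 115*w - 20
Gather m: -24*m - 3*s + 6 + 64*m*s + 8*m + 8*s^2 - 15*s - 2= m*(64*s - 16) + 8*s^2 - 18*s + 4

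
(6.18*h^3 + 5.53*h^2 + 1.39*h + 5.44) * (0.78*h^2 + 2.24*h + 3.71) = 4.8204*h^5 + 18.1566*h^4 + 36.3992*h^3 + 27.8731*h^2 + 17.3425*h + 20.1824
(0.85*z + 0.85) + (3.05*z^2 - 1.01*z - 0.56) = 3.05*z^2 - 0.16*z + 0.29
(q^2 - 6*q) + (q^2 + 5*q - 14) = 2*q^2 - q - 14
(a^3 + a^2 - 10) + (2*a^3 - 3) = 3*a^3 + a^2 - 13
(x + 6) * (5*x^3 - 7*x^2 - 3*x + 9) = 5*x^4 + 23*x^3 - 45*x^2 - 9*x + 54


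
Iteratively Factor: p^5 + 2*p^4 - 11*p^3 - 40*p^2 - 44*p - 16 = (p + 1)*(p^4 + p^3 - 12*p^2 - 28*p - 16) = (p - 4)*(p + 1)*(p^3 + 5*p^2 + 8*p + 4) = (p - 4)*(p + 1)*(p + 2)*(p^2 + 3*p + 2) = (p - 4)*(p + 1)^2*(p + 2)*(p + 2)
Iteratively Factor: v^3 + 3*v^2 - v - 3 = (v - 1)*(v^2 + 4*v + 3) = (v - 1)*(v + 1)*(v + 3)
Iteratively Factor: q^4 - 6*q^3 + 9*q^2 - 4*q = (q - 1)*(q^3 - 5*q^2 + 4*q) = (q - 1)^2*(q^2 - 4*q) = q*(q - 1)^2*(q - 4)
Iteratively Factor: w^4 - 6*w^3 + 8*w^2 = (w - 4)*(w^3 - 2*w^2) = w*(w - 4)*(w^2 - 2*w) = w*(w - 4)*(w - 2)*(w)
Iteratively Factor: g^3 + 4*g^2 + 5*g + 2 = (g + 2)*(g^2 + 2*g + 1) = (g + 1)*(g + 2)*(g + 1)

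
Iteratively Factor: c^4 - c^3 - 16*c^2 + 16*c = (c - 4)*(c^3 + 3*c^2 - 4*c) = (c - 4)*(c + 4)*(c^2 - c) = c*(c - 4)*(c + 4)*(c - 1)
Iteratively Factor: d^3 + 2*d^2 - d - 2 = (d + 2)*(d^2 - 1) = (d + 1)*(d + 2)*(d - 1)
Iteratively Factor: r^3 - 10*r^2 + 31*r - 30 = (r - 2)*(r^2 - 8*r + 15) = (r - 3)*(r - 2)*(r - 5)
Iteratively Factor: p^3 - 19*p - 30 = (p - 5)*(p^2 + 5*p + 6) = (p - 5)*(p + 3)*(p + 2)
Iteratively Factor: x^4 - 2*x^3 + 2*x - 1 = (x - 1)*(x^3 - x^2 - x + 1) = (x - 1)^2*(x^2 - 1) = (x - 1)^2*(x + 1)*(x - 1)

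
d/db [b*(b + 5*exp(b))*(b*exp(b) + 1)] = b*(b + 1)*(b + 5*exp(b))*exp(b) + b*(b*exp(b) + 1)*(5*exp(b) + 1) + (b + 5*exp(b))*(b*exp(b) + 1)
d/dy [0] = 0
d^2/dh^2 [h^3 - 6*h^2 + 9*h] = 6*h - 12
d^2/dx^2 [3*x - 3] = 0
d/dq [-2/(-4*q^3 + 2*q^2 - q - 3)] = 2*(-12*q^2 + 4*q - 1)/(4*q^3 - 2*q^2 + q + 3)^2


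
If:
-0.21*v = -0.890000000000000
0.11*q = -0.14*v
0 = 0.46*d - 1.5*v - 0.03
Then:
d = 13.89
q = -5.39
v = 4.24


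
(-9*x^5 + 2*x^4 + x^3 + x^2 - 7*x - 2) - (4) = -9*x^5 + 2*x^4 + x^3 + x^2 - 7*x - 6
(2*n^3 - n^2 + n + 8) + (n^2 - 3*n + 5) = 2*n^3 - 2*n + 13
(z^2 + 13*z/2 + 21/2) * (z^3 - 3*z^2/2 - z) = z^5 + 5*z^4 - z^3/4 - 89*z^2/4 - 21*z/2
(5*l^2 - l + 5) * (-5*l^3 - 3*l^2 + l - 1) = -25*l^5 - 10*l^4 - 17*l^3 - 21*l^2 + 6*l - 5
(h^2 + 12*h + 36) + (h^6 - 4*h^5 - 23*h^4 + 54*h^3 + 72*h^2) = h^6 - 4*h^5 - 23*h^4 + 54*h^3 + 73*h^2 + 12*h + 36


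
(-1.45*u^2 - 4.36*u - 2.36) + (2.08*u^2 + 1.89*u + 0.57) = 0.63*u^2 - 2.47*u - 1.79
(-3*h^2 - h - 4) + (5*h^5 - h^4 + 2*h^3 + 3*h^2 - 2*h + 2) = 5*h^5 - h^4 + 2*h^3 - 3*h - 2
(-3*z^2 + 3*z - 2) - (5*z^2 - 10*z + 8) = -8*z^2 + 13*z - 10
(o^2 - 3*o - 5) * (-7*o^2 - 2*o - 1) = -7*o^4 + 19*o^3 + 40*o^2 + 13*o + 5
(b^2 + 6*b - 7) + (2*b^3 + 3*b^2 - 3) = 2*b^3 + 4*b^2 + 6*b - 10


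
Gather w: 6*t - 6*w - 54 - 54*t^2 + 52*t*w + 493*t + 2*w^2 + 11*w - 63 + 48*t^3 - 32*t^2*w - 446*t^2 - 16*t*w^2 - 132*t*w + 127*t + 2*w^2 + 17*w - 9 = 48*t^3 - 500*t^2 + 626*t + w^2*(4 - 16*t) + w*(-32*t^2 - 80*t + 22) - 126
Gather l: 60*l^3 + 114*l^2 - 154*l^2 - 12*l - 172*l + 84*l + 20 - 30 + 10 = 60*l^3 - 40*l^2 - 100*l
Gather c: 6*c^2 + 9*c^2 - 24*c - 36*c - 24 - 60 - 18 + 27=15*c^2 - 60*c - 75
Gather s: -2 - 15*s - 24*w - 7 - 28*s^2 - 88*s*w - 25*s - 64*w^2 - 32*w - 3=-28*s^2 + s*(-88*w - 40) - 64*w^2 - 56*w - 12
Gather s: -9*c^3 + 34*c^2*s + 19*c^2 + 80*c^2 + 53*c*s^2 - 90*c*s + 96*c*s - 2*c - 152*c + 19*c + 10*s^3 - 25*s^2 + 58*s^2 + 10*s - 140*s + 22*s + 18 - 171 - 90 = -9*c^3 + 99*c^2 - 135*c + 10*s^3 + s^2*(53*c + 33) + s*(34*c^2 + 6*c - 108) - 243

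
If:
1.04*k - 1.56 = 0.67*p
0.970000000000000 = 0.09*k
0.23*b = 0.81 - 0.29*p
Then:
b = -14.64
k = 10.78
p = 14.40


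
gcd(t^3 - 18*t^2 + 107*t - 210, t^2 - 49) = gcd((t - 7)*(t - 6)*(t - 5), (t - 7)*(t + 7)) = t - 7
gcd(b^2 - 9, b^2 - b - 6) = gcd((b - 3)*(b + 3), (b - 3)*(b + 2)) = b - 3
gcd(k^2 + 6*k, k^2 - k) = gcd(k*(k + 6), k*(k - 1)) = k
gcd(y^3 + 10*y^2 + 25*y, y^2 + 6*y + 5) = y + 5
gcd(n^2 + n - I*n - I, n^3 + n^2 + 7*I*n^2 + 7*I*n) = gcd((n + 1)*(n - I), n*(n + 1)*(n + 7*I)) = n + 1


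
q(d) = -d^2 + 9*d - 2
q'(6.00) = -3.00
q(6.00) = 16.00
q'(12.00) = -15.00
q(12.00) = -38.00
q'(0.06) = 8.88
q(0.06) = -1.46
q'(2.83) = 3.34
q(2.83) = 15.46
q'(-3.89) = 16.78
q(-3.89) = -52.14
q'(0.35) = 8.30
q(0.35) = 1.03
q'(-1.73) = 12.46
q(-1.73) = -20.56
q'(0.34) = 8.32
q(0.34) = 0.94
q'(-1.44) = 11.88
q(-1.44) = -17.03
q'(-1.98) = 12.96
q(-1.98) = -23.74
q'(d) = 9 - 2*d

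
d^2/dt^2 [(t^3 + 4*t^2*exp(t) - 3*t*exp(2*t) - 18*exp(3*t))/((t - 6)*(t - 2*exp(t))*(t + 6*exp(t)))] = 6*(6*t^4*exp(2*t) + 27*t^3*exp(3*t) - 84*t^3*exp(2*t) + 2*t^3 + 54*t^2*exp(4*t) - 378*t^2*exp(3*t) + 333*t^2*exp(2*t) + 36*t^2*exp(t) - 756*t*exp(4*t) + 1350*t*exp(3*t) - 54*t*exp(2*t) + 2700*exp(4*t) + 324*exp(3*t) + 108*exp(2*t))/(t^6 + 18*t^5*exp(t) - 18*t^5 + 108*t^4*exp(2*t) - 324*t^4*exp(t) + 108*t^4 + 216*t^3*exp(3*t) - 1944*t^3*exp(2*t) + 1944*t^3*exp(t) - 216*t^3 - 3888*t^2*exp(3*t) + 11664*t^2*exp(2*t) - 3888*t^2*exp(t) + 23328*t*exp(3*t) - 23328*t*exp(2*t) - 46656*exp(3*t))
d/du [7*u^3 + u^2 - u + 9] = 21*u^2 + 2*u - 1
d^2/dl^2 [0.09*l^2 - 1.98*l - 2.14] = 0.180000000000000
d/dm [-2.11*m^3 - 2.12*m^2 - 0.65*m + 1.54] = -6.33*m^2 - 4.24*m - 0.65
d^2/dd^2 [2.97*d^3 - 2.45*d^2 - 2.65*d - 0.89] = 17.82*d - 4.9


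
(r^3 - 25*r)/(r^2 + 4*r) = (r^2 - 25)/(r + 4)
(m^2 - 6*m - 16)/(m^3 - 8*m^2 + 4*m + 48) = (m - 8)/(m^2 - 10*m + 24)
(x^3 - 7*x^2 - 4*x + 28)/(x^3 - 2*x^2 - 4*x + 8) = (x - 7)/(x - 2)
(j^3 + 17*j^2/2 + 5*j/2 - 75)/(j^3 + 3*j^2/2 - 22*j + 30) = (j + 5)/(j - 2)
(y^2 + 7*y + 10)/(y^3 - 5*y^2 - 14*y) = (y + 5)/(y*(y - 7))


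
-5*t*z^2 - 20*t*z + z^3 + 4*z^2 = z*(-5*t + z)*(z + 4)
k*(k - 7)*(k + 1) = k^3 - 6*k^2 - 7*k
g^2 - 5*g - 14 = (g - 7)*(g + 2)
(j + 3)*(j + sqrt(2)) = j^2 + sqrt(2)*j + 3*j + 3*sqrt(2)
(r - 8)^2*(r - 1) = r^3 - 17*r^2 + 80*r - 64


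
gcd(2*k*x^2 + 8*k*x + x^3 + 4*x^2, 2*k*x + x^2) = 2*k*x + x^2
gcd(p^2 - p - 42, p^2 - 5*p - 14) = p - 7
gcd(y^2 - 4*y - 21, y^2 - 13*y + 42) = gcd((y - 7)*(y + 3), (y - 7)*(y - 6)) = y - 7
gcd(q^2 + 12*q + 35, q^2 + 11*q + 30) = q + 5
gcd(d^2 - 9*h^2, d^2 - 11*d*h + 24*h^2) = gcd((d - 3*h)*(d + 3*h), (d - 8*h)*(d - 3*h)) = d - 3*h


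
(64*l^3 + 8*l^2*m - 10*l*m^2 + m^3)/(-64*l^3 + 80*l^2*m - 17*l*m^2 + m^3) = (-8*l^2 - 2*l*m + m^2)/(8*l^2 - 9*l*m + m^2)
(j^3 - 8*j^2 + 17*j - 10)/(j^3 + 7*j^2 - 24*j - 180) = (j^2 - 3*j + 2)/(j^2 + 12*j + 36)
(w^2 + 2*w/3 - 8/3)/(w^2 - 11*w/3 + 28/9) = 3*(w + 2)/(3*w - 7)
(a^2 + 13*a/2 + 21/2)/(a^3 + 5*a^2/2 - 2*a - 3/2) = (2*a + 7)/(2*a^2 - a - 1)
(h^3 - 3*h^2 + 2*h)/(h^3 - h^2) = (h - 2)/h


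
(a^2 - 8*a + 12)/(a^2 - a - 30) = (a - 2)/(a + 5)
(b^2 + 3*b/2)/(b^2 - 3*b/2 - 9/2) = b/(b - 3)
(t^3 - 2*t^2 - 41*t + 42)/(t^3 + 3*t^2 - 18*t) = (t^2 - 8*t + 7)/(t*(t - 3))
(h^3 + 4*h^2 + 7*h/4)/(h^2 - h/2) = (4*h^2 + 16*h + 7)/(2*(2*h - 1))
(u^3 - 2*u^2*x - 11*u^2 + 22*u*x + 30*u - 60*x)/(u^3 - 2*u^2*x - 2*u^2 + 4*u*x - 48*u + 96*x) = (u^2 - 11*u + 30)/(u^2 - 2*u - 48)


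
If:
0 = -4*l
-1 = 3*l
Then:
No Solution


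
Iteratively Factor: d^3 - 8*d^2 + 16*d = (d)*(d^2 - 8*d + 16) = d*(d - 4)*(d - 4)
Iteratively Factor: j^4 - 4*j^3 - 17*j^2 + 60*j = (j)*(j^3 - 4*j^2 - 17*j + 60) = j*(j + 4)*(j^2 - 8*j + 15) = j*(j - 3)*(j + 4)*(j - 5)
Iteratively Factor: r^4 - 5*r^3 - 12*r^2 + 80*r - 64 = (r + 4)*(r^3 - 9*r^2 + 24*r - 16) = (r - 1)*(r + 4)*(r^2 - 8*r + 16) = (r - 4)*(r - 1)*(r + 4)*(r - 4)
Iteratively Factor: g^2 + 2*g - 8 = (g + 4)*(g - 2)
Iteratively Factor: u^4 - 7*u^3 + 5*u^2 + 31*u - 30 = (u - 3)*(u^3 - 4*u^2 - 7*u + 10) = (u - 5)*(u - 3)*(u^2 + u - 2) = (u - 5)*(u - 3)*(u + 2)*(u - 1)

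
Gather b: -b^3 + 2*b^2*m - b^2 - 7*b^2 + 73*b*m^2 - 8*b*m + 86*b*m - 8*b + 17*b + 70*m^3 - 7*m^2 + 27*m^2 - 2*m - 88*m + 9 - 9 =-b^3 + b^2*(2*m - 8) + b*(73*m^2 + 78*m + 9) + 70*m^3 + 20*m^2 - 90*m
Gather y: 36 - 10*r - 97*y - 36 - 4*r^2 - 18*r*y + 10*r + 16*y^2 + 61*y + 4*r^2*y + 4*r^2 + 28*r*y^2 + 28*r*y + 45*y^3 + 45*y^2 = 45*y^3 + y^2*(28*r + 61) + y*(4*r^2 + 10*r - 36)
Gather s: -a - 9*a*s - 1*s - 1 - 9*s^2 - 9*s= -a - 9*s^2 + s*(-9*a - 10) - 1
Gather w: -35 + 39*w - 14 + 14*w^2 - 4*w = 14*w^2 + 35*w - 49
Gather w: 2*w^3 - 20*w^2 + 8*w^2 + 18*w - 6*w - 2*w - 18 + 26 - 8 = 2*w^3 - 12*w^2 + 10*w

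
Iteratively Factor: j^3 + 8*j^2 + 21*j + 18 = (j + 3)*(j^2 + 5*j + 6) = (j + 2)*(j + 3)*(j + 3)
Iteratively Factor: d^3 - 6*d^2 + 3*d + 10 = (d + 1)*(d^2 - 7*d + 10) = (d - 5)*(d + 1)*(d - 2)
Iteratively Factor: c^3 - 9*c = (c - 3)*(c^2 + 3*c) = (c - 3)*(c + 3)*(c)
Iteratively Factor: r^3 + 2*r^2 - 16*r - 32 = (r - 4)*(r^2 + 6*r + 8) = (r - 4)*(r + 2)*(r + 4)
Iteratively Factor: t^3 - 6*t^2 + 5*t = (t - 5)*(t^2 - t) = t*(t - 5)*(t - 1)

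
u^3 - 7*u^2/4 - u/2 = u*(u - 2)*(u + 1/4)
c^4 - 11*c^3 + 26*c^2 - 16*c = c*(c - 8)*(c - 2)*(c - 1)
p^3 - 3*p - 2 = (p - 2)*(p + 1)^2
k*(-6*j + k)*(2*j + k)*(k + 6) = -12*j^2*k^2 - 72*j^2*k - 4*j*k^3 - 24*j*k^2 + k^4 + 6*k^3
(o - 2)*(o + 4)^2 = o^3 + 6*o^2 - 32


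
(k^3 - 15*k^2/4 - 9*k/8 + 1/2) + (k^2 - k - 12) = k^3 - 11*k^2/4 - 17*k/8 - 23/2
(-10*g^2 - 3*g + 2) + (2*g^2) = -8*g^2 - 3*g + 2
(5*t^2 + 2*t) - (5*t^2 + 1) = 2*t - 1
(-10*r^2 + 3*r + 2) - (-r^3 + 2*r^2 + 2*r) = r^3 - 12*r^2 + r + 2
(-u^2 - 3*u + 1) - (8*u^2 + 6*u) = -9*u^2 - 9*u + 1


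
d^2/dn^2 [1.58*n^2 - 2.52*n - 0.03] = 3.16000000000000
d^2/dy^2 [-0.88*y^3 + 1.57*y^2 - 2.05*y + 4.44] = 3.14 - 5.28*y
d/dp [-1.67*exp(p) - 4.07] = -1.67*exp(p)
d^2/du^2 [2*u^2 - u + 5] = 4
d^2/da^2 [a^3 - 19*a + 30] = 6*a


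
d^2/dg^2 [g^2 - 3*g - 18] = 2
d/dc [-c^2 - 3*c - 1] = -2*c - 3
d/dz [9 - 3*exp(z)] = -3*exp(z)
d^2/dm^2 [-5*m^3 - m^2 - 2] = -30*m - 2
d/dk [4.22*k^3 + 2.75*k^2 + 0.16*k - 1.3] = 12.66*k^2 + 5.5*k + 0.16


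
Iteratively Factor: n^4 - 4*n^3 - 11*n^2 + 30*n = (n - 5)*(n^3 + n^2 - 6*n) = (n - 5)*(n + 3)*(n^2 - 2*n) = n*(n - 5)*(n + 3)*(n - 2)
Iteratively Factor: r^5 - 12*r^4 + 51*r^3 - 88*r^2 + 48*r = (r - 1)*(r^4 - 11*r^3 + 40*r^2 - 48*r) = (r - 3)*(r - 1)*(r^3 - 8*r^2 + 16*r) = (r - 4)*(r - 3)*(r - 1)*(r^2 - 4*r) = (r - 4)^2*(r - 3)*(r - 1)*(r)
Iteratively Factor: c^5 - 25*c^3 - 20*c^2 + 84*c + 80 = (c + 1)*(c^4 - c^3 - 24*c^2 + 4*c + 80) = (c - 5)*(c + 1)*(c^3 + 4*c^2 - 4*c - 16) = (c - 5)*(c + 1)*(c + 4)*(c^2 - 4) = (c - 5)*(c - 2)*(c + 1)*(c + 4)*(c + 2)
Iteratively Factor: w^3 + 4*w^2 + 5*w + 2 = (w + 1)*(w^2 + 3*w + 2) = (w + 1)*(w + 2)*(w + 1)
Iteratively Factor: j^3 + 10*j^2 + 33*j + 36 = (j + 4)*(j^2 + 6*j + 9) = (j + 3)*(j + 4)*(j + 3)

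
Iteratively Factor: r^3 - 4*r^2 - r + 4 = (r - 4)*(r^2 - 1) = (r - 4)*(r - 1)*(r + 1)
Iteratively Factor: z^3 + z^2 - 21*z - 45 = (z + 3)*(z^2 - 2*z - 15) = (z - 5)*(z + 3)*(z + 3)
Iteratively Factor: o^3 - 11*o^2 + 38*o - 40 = (o - 5)*(o^2 - 6*o + 8) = (o - 5)*(o - 4)*(o - 2)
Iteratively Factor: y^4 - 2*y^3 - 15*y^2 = (y - 5)*(y^3 + 3*y^2) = (y - 5)*(y + 3)*(y^2) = y*(y - 5)*(y + 3)*(y)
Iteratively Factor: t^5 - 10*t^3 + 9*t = (t - 1)*(t^4 + t^3 - 9*t^2 - 9*t) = (t - 3)*(t - 1)*(t^3 + 4*t^2 + 3*t) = (t - 3)*(t - 1)*(t + 1)*(t^2 + 3*t) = (t - 3)*(t - 1)*(t + 1)*(t + 3)*(t)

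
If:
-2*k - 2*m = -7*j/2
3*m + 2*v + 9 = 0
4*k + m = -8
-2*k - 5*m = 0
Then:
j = -16/21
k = -20/9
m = 8/9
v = -35/6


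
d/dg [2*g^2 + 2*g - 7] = 4*g + 2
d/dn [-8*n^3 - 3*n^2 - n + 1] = -24*n^2 - 6*n - 1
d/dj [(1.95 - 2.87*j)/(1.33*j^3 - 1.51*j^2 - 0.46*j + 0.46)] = (7.6342*j^3 - 12.1142*j^2 + 5.889*j - 0.4232)/(1.7689*j^6 - 4.0166*j^5 + 1.0565*j^4 + 2.6128*j^3 - 1.1776*j^2 - 0.4232*j + 0.2116)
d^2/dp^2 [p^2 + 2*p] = 2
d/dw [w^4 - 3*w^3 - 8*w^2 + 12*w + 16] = 4*w^3 - 9*w^2 - 16*w + 12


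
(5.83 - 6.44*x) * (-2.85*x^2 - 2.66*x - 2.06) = 18.354*x^3 + 0.514900000000001*x^2 - 2.2414*x - 12.0098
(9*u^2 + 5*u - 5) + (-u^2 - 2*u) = 8*u^2 + 3*u - 5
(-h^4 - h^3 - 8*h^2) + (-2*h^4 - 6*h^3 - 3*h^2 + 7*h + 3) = -3*h^4 - 7*h^3 - 11*h^2 + 7*h + 3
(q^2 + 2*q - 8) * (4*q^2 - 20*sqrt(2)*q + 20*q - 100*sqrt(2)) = 4*q^4 - 20*sqrt(2)*q^3 + 28*q^3 - 140*sqrt(2)*q^2 + 8*q^2 - 160*q - 40*sqrt(2)*q + 800*sqrt(2)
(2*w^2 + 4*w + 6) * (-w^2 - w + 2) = -2*w^4 - 6*w^3 - 6*w^2 + 2*w + 12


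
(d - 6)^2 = d^2 - 12*d + 36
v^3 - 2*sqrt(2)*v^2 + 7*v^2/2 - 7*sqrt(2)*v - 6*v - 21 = (v + 7/2)*(v - 3*sqrt(2))*(v + sqrt(2))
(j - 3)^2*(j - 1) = j^3 - 7*j^2 + 15*j - 9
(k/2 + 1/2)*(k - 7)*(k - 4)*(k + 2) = k^4/2 - 4*k^3 - 3*k^2/2 + 31*k + 28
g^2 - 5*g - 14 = (g - 7)*(g + 2)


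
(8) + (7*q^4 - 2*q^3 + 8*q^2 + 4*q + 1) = 7*q^4 - 2*q^3 + 8*q^2 + 4*q + 9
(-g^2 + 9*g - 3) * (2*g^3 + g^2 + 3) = -2*g^5 + 17*g^4 + 3*g^3 - 6*g^2 + 27*g - 9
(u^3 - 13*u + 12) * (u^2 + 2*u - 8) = u^5 + 2*u^4 - 21*u^3 - 14*u^2 + 128*u - 96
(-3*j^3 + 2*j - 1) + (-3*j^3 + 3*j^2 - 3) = -6*j^3 + 3*j^2 + 2*j - 4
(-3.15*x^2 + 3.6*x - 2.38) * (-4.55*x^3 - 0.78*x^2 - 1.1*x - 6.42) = 14.3325*x^5 - 13.923*x^4 + 11.486*x^3 + 18.1194*x^2 - 20.494*x + 15.2796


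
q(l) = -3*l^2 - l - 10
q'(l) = -6*l - 1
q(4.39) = -72.21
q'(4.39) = -27.34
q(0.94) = -13.59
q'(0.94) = -6.64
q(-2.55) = -26.96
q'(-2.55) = 14.30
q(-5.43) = -93.02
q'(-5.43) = 31.58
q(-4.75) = -72.94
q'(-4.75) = 27.50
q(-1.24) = -13.37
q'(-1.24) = 6.44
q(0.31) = -10.60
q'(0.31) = -2.86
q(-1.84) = -18.32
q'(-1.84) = 10.04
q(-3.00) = -34.00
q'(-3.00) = 17.00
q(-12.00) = -430.00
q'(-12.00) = 71.00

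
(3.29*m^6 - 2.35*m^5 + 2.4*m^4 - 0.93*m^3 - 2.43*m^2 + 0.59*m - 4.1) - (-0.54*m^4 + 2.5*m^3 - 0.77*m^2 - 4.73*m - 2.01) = 3.29*m^6 - 2.35*m^5 + 2.94*m^4 - 3.43*m^3 - 1.66*m^2 + 5.32*m - 2.09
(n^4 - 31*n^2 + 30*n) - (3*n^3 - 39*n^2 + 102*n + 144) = n^4 - 3*n^3 + 8*n^2 - 72*n - 144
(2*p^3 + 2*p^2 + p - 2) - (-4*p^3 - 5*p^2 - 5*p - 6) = 6*p^3 + 7*p^2 + 6*p + 4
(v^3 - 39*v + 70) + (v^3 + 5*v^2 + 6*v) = 2*v^3 + 5*v^2 - 33*v + 70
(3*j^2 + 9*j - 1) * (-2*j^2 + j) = -6*j^4 - 15*j^3 + 11*j^2 - j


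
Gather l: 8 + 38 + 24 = 70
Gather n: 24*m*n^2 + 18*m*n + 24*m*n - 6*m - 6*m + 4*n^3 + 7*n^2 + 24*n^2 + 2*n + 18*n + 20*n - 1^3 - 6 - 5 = -12*m + 4*n^3 + n^2*(24*m + 31) + n*(42*m + 40) - 12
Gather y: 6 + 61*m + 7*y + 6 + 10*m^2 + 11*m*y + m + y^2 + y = 10*m^2 + 62*m + y^2 + y*(11*m + 8) + 12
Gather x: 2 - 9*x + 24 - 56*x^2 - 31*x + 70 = -56*x^2 - 40*x + 96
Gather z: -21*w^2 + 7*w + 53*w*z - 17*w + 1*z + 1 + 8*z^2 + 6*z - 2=-21*w^2 - 10*w + 8*z^2 + z*(53*w + 7) - 1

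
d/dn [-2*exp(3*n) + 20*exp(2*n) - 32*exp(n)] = (-6*exp(2*n) + 40*exp(n) - 32)*exp(n)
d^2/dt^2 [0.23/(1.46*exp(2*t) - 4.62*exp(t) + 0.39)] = ((1.0626 - 1.3432*exp(t))*(1.46*exp(2*t) - 4.62*exp(t) + 0.39) + 0.23*(2.92*exp(t) - 4.62)*(5.84*exp(t) - 9.24)*exp(t))*exp(t)/(1.46*exp(2*t) - 4.62*exp(t) + 0.39)^3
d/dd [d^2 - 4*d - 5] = 2*d - 4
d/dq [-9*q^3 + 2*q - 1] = 2 - 27*q^2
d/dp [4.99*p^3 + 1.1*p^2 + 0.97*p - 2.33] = 14.97*p^2 + 2.2*p + 0.97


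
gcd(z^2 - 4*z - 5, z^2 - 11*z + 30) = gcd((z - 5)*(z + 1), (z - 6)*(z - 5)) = z - 5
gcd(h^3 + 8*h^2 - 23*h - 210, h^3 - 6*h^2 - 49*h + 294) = h + 7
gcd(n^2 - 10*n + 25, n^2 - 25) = n - 5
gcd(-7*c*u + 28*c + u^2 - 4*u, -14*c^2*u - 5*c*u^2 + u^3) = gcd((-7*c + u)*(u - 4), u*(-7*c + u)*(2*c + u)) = -7*c + u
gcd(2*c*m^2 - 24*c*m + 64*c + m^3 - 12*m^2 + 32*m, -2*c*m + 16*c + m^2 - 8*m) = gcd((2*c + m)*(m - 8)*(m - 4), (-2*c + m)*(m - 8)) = m - 8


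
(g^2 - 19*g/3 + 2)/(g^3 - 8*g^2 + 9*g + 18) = (g - 1/3)/(g^2 - 2*g - 3)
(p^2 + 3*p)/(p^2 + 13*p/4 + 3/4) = 4*p/(4*p + 1)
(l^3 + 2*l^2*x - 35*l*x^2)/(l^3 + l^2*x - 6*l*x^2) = (l^2 + 2*l*x - 35*x^2)/(l^2 + l*x - 6*x^2)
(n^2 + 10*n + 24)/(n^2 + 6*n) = (n + 4)/n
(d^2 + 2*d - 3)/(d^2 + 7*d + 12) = (d - 1)/(d + 4)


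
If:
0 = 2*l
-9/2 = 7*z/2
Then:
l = 0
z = -9/7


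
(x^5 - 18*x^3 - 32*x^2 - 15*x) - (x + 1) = x^5 - 18*x^3 - 32*x^2 - 16*x - 1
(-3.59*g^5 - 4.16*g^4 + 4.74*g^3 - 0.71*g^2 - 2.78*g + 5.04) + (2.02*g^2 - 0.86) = -3.59*g^5 - 4.16*g^4 + 4.74*g^3 + 1.31*g^2 - 2.78*g + 4.18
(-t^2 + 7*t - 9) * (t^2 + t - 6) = -t^4 + 6*t^3 + 4*t^2 - 51*t + 54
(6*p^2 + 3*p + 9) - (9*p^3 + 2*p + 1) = -9*p^3 + 6*p^2 + p + 8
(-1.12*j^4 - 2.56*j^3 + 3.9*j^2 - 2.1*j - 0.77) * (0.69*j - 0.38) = -0.7728*j^5 - 1.3408*j^4 + 3.6638*j^3 - 2.931*j^2 + 0.2667*j + 0.2926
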